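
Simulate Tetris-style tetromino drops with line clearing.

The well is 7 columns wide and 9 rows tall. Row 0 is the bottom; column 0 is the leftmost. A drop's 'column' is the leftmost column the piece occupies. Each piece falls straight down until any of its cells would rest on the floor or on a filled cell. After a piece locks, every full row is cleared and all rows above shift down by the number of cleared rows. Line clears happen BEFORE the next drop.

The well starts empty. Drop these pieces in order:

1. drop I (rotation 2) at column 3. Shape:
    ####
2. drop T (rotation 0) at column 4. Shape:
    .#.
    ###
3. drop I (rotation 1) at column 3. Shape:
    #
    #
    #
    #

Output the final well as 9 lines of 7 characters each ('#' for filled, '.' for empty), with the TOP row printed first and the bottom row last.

Answer: .......
.......
.......
.......
...#...
...#...
...#.#.
...####
...####

Derivation:
Drop 1: I rot2 at col 3 lands with bottom-row=0; cleared 0 line(s) (total 0); column heights now [0 0 0 1 1 1 1], max=1
Drop 2: T rot0 at col 4 lands with bottom-row=1; cleared 0 line(s) (total 0); column heights now [0 0 0 1 2 3 2], max=3
Drop 3: I rot1 at col 3 lands with bottom-row=1; cleared 0 line(s) (total 0); column heights now [0 0 0 5 2 3 2], max=5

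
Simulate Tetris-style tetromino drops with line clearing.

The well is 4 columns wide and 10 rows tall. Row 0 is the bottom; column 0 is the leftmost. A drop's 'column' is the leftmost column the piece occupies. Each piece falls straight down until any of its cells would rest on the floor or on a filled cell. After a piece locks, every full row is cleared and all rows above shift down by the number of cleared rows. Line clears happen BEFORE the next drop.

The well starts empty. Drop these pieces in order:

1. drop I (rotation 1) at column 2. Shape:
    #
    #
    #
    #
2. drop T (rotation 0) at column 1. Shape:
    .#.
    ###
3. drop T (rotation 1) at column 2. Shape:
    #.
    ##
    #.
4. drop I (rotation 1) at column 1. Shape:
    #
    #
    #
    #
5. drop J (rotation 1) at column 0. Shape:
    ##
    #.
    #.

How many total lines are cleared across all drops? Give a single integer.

Answer: 1

Derivation:
Drop 1: I rot1 at col 2 lands with bottom-row=0; cleared 0 line(s) (total 0); column heights now [0 0 4 0], max=4
Drop 2: T rot0 at col 1 lands with bottom-row=4; cleared 0 line(s) (total 0); column heights now [0 5 6 5], max=6
Drop 3: T rot1 at col 2 lands with bottom-row=6; cleared 0 line(s) (total 0); column heights now [0 5 9 8], max=9
Drop 4: I rot1 at col 1 lands with bottom-row=5; cleared 0 line(s) (total 0); column heights now [0 9 9 8], max=9
Drop 5: J rot1 at col 0 lands with bottom-row=7; cleared 1 line(s) (total 1); column heights now [9 9 8 5], max=9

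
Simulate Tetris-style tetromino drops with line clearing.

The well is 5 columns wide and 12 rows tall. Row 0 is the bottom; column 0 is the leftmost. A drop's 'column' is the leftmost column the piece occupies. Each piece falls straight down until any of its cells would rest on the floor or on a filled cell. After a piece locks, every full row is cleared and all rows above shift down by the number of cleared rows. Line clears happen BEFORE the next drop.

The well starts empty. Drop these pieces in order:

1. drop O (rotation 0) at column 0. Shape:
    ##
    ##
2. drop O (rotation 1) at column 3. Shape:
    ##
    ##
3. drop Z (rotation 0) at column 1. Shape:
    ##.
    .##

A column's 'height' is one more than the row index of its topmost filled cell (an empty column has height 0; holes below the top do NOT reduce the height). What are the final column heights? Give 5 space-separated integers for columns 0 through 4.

Answer: 2 4 4 3 2

Derivation:
Drop 1: O rot0 at col 0 lands with bottom-row=0; cleared 0 line(s) (total 0); column heights now [2 2 0 0 0], max=2
Drop 2: O rot1 at col 3 lands with bottom-row=0; cleared 0 line(s) (total 0); column heights now [2 2 0 2 2], max=2
Drop 3: Z rot0 at col 1 lands with bottom-row=2; cleared 0 line(s) (total 0); column heights now [2 4 4 3 2], max=4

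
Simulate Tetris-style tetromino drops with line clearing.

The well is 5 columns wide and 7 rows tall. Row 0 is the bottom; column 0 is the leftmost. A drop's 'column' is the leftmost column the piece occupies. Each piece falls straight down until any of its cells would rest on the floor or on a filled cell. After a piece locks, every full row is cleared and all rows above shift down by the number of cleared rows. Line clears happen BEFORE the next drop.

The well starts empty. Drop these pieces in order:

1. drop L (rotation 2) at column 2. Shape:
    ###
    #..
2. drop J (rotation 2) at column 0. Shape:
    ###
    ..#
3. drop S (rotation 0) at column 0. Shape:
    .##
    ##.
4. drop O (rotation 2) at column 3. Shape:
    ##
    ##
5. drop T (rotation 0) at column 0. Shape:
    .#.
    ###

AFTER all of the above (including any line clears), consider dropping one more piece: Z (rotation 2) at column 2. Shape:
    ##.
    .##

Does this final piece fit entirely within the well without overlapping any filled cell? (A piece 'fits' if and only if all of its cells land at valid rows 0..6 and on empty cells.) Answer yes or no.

Answer: yes

Derivation:
Drop 1: L rot2 at col 2 lands with bottom-row=0; cleared 0 line(s) (total 0); column heights now [0 0 2 2 2], max=2
Drop 2: J rot2 at col 0 lands with bottom-row=2; cleared 0 line(s) (total 0); column heights now [4 4 4 2 2], max=4
Drop 3: S rot0 at col 0 lands with bottom-row=4; cleared 0 line(s) (total 0); column heights now [5 6 6 2 2], max=6
Drop 4: O rot2 at col 3 lands with bottom-row=2; cleared 1 line(s) (total 1); column heights now [4 5 5 3 3], max=5
Drop 5: T rot0 at col 0 lands with bottom-row=5; cleared 0 line(s) (total 1); column heights now [6 7 6 3 3], max=7
Test piece Z rot2 at col 2 (width 3): heights before test = [6 7 6 3 3]; fits = True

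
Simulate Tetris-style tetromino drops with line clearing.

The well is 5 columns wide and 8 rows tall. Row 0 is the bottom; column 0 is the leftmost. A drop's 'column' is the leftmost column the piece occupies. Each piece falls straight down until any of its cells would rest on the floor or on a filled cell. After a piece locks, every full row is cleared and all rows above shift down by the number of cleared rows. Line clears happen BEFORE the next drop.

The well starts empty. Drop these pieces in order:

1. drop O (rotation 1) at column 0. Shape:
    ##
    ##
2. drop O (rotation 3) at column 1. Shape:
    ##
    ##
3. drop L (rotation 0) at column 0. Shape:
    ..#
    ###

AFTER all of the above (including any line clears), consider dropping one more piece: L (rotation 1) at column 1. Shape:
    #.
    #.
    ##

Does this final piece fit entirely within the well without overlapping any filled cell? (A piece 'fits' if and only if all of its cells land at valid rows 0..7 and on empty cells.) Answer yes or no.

Drop 1: O rot1 at col 0 lands with bottom-row=0; cleared 0 line(s) (total 0); column heights now [2 2 0 0 0], max=2
Drop 2: O rot3 at col 1 lands with bottom-row=2; cleared 0 line(s) (total 0); column heights now [2 4 4 0 0], max=4
Drop 3: L rot0 at col 0 lands with bottom-row=4; cleared 0 line(s) (total 0); column heights now [5 5 6 0 0], max=6
Test piece L rot1 at col 1 (width 2): heights before test = [5 5 6 0 0]; fits = False

Answer: no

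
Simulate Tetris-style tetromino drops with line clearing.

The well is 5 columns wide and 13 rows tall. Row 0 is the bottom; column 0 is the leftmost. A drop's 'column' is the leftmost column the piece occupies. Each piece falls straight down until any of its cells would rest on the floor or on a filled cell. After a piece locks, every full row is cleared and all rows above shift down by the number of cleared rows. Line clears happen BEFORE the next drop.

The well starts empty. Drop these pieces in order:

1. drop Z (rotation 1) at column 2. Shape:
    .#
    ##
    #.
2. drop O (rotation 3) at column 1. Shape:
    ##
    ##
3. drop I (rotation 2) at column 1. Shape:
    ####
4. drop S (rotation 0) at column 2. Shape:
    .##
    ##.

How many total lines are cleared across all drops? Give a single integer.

Answer: 0

Derivation:
Drop 1: Z rot1 at col 2 lands with bottom-row=0; cleared 0 line(s) (total 0); column heights now [0 0 2 3 0], max=3
Drop 2: O rot3 at col 1 lands with bottom-row=2; cleared 0 line(s) (total 0); column heights now [0 4 4 3 0], max=4
Drop 3: I rot2 at col 1 lands with bottom-row=4; cleared 0 line(s) (total 0); column heights now [0 5 5 5 5], max=5
Drop 4: S rot0 at col 2 lands with bottom-row=5; cleared 0 line(s) (total 0); column heights now [0 5 6 7 7], max=7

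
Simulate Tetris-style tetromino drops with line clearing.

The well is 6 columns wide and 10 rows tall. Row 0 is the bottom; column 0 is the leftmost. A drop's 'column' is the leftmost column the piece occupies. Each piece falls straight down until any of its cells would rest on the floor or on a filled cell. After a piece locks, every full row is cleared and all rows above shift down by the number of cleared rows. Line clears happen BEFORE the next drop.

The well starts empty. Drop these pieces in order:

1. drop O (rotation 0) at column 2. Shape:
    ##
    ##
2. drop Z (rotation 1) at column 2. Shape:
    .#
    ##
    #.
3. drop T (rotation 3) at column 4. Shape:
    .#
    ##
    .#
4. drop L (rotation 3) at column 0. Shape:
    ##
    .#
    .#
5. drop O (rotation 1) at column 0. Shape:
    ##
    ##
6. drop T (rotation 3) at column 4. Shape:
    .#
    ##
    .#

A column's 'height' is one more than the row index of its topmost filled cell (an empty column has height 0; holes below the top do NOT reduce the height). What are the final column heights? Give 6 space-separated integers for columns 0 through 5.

Drop 1: O rot0 at col 2 lands with bottom-row=0; cleared 0 line(s) (total 0); column heights now [0 0 2 2 0 0], max=2
Drop 2: Z rot1 at col 2 lands with bottom-row=2; cleared 0 line(s) (total 0); column heights now [0 0 4 5 0 0], max=5
Drop 3: T rot3 at col 4 lands with bottom-row=0; cleared 0 line(s) (total 0); column heights now [0 0 4 5 2 3], max=5
Drop 4: L rot3 at col 0 lands with bottom-row=0; cleared 0 line(s) (total 0); column heights now [3 3 4 5 2 3], max=5
Drop 5: O rot1 at col 0 lands with bottom-row=3; cleared 0 line(s) (total 0); column heights now [5 5 4 5 2 3], max=5
Drop 6: T rot3 at col 4 lands with bottom-row=3; cleared 0 line(s) (total 0); column heights now [5 5 4 5 5 6], max=6

Answer: 5 5 4 5 5 6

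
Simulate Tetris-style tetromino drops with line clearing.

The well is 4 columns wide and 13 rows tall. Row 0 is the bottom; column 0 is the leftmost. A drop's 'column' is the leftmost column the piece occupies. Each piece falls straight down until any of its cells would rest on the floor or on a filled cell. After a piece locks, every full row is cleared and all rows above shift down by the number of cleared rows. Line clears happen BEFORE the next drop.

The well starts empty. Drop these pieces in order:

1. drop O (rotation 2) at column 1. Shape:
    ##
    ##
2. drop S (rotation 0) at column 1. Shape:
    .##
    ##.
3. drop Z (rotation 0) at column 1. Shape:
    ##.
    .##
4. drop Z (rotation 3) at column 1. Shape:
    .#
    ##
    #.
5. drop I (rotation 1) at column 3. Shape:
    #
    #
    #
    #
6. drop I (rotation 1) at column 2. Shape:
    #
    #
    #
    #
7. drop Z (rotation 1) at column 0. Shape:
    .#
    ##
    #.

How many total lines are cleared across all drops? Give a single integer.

Answer: 2

Derivation:
Drop 1: O rot2 at col 1 lands with bottom-row=0; cleared 0 line(s) (total 0); column heights now [0 2 2 0], max=2
Drop 2: S rot0 at col 1 lands with bottom-row=2; cleared 0 line(s) (total 0); column heights now [0 3 4 4], max=4
Drop 3: Z rot0 at col 1 lands with bottom-row=4; cleared 0 line(s) (total 0); column heights now [0 6 6 5], max=6
Drop 4: Z rot3 at col 1 lands with bottom-row=6; cleared 0 line(s) (total 0); column heights now [0 8 9 5], max=9
Drop 5: I rot1 at col 3 lands with bottom-row=5; cleared 0 line(s) (total 0); column heights now [0 8 9 9], max=9
Drop 6: I rot1 at col 2 lands with bottom-row=9; cleared 0 line(s) (total 0); column heights now [0 8 13 9], max=13
Drop 7: Z rot1 at col 0 lands with bottom-row=7; cleared 2 line(s) (total 2); column heights now [0 8 11 7], max=11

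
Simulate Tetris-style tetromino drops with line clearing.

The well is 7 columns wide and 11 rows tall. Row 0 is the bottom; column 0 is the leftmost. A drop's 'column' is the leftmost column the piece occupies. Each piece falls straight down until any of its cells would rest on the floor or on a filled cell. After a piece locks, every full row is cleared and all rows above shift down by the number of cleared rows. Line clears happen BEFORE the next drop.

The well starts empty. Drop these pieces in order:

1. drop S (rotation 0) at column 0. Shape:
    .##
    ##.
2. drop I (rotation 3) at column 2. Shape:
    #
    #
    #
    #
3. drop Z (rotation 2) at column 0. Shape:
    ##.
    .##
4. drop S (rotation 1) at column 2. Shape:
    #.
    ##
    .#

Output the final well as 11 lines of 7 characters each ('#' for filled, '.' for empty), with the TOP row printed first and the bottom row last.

Drop 1: S rot0 at col 0 lands with bottom-row=0; cleared 0 line(s) (total 0); column heights now [1 2 2 0 0 0 0], max=2
Drop 2: I rot3 at col 2 lands with bottom-row=2; cleared 0 line(s) (total 0); column heights now [1 2 6 0 0 0 0], max=6
Drop 3: Z rot2 at col 0 lands with bottom-row=6; cleared 0 line(s) (total 0); column heights now [8 8 7 0 0 0 0], max=8
Drop 4: S rot1 at col 2 lands with bottom-row=6; cleared 0 line(s) (total 0); column heights now [8 8 9 8 0 0 0], max=9

Answer: .......
.......
..#....
####...
.###...
..#....
..#....
..#....
..#....
.##....
##.....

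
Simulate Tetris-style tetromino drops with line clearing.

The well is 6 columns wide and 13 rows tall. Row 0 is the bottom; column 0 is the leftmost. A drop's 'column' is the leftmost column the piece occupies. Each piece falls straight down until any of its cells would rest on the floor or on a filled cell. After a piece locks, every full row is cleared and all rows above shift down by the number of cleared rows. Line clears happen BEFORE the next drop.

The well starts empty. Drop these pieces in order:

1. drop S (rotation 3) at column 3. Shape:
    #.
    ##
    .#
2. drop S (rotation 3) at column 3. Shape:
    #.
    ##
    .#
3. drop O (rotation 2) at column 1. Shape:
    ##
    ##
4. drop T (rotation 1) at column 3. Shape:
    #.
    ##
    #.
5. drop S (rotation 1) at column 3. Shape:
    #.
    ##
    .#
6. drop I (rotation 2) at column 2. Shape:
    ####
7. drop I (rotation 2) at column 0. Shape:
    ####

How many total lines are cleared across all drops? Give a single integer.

Drop 1: S rot3 at col 3 lands with bottom-row=0; cleared 0 line(s) (total 0); column heights now [0 0 0 3 2 0], max=3
Drop 2: S rot3 at col 3 lands with bottom-row=2; cleared 0 line(s) (total 0); column heights now [0 0 0 5 4 0], max=5
Drop 3: O rot2 at col 1 lands with bottom-row=0; cleared 0 line(s) (total 0); column heights now [0 2 2 5 4 0], max=5
Drop 4: T rot1 at col 3 lands with bottom-row=5; cleared 0 line(s) (total 0); column heights now [0 2 2 8 7 0], max=8
Drop 5: S rot1 at col 3 lands with bottom-row=7; cleared 0 line(s) (total 0); column heights now [0 2 2 10 9 0], max=10
Drop 6: I rot2 at col 2 lands with bottom-row=10; cleared 0 line(s) (total 0); column heights now [0 2 11 11 11 11], max=11
Drop 7: I rot2 at col 0 lands with bottom-row=11; cleared 0 line(s) (total 0); column heights now [12 12 12 12 11 11], max=12

Answer: 0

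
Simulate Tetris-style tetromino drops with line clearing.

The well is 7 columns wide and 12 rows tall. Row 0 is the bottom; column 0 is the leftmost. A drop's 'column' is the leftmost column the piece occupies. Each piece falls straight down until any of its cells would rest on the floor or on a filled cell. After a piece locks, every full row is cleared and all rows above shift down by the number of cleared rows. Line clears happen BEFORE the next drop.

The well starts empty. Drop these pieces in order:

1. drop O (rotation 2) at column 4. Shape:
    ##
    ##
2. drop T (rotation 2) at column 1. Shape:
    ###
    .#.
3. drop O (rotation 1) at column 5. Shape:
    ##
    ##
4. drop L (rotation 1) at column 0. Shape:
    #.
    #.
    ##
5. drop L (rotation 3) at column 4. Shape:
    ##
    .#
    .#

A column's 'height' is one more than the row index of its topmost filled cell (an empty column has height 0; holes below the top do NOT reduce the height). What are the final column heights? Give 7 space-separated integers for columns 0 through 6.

Answer: 5 3 2 2 7 7 4

Derivation:
Drop 1: O rot2 at col 4 lands with bottom-row=0; cleared 0 line(s) (total 0); column heights now [0 0 0 0 2 2 0], max=2
Drop 2: T rot2 at col 1 lands with bottom-row=0; cleared 0 line(s) (total 0); column heights now [0 2 2 2 2 2 0], max=2
Drop 3: O rot1 at col 5 lands with bottom-row=2; cleared 0 line(s) (total 0); column heights now [0 2 2 2 2 4 4], max=4
Drop 4: L rot1 at col 0 lands with bottom-row=2; cleared 0 line(s) (total 0); column heights now [5 3 2 2 2 4 4], max=5
Drop 5: L rot3 at col 4 lands with bottom-row=4; cleared 0 line(s) (total 0); column heights now [5 3 2 2 7 7 4], max=7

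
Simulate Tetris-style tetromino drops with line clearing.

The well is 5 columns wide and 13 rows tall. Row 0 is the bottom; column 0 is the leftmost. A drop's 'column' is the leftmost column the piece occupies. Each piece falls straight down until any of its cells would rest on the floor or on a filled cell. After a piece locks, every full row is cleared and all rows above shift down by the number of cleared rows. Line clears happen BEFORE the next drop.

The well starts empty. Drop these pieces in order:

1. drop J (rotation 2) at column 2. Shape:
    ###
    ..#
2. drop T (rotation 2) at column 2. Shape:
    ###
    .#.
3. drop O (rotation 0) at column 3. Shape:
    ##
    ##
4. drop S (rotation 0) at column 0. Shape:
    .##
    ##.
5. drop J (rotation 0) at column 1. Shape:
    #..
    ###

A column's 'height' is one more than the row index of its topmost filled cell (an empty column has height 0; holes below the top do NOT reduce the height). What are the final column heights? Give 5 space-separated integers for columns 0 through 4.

Answer: 0 7 6 6 5

Derivation:
Drop 1: J rot2 at col 2 lands with bottom-row=0; cleared 0 line(s) (total 0); column heights now [0 0 2 2 2], max=2
Drop 2: T rot2 at col 2 lands with bottom-row=2; cleared 0 line(s) (total 0); column heights now [0 0 4 4 4], max=4
Drop 3: O rot0 at col 3 lands with bottom-row=4; cleared 0 line(s) (total 0); column heights now [0 0 4 6 6], max=6
Drop 4: S rot0 at col 0 lands with bottom-row=3; cleared 1 line(s) (total 1); column heights now [0 4 4 5 5], max=5
Drop 5: J rot0 at col 1 lands with bottom-row=5; cleared 0 line(s) (total 1); column heights now [0 7 6 6 5], max=7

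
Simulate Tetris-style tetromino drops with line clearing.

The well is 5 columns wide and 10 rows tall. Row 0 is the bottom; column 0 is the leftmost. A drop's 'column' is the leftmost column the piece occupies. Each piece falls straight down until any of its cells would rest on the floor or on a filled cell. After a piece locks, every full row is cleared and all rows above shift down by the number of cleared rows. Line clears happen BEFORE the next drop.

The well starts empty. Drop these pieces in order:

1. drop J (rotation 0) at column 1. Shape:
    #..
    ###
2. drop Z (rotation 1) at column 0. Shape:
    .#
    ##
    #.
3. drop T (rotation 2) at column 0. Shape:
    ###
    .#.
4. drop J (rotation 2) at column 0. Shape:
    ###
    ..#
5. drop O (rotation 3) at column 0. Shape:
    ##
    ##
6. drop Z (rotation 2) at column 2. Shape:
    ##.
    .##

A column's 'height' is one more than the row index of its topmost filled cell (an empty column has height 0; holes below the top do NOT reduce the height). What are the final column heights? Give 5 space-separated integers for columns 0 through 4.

Drop 1: J rot0 at col 1 lands with bottom-row=0; cleared 0 line(s) (total 0); column heights now [0 2 1 1 0], max=2
Drop 2: Z rot1 at col 0 lands with bottom-row=1; cleared 0 line(s) (total 0); column heights now [3 4 1 1 0], max=4
Drop 3: T rot2 at col 0 lands with bottom-row=4; cleared 0 line(s) (total 0); column heights now [6 6 6 1 0], max=6
Drop 4: J rot2 at col 0 lands with bottom-row=6; cleared 0 line(s) (total 0); column heights now [8 8 8 1 0], max=8
Drop 5: O rot3 at col 0 lands with bottom-row=8; cleared 0 line(s) (total 0); column heights now [10 10 8 1 0], max=10
Drop 6: Z rot2 at col 2 lands with bottom-row=7; cleared 1 line(s) (total 1); column heights now [9 9 8 8 0], max=9

Answer: 9 9 8 8 0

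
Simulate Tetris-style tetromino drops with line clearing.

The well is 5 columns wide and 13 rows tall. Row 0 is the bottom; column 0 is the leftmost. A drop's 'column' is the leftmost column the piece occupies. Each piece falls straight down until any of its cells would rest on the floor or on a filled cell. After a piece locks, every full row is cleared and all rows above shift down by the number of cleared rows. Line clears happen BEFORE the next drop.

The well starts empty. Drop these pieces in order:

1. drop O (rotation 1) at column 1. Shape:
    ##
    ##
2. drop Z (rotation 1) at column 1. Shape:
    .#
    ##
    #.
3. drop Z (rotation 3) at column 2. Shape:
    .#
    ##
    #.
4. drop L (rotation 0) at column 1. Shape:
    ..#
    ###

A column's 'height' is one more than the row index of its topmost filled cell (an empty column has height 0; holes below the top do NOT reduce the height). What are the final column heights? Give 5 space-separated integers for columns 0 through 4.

Drop 1: O rot1 at col 1 lands with bottom-row=0; cleared 0 line(s) (total 0); column heights now [0 2 2 0 0], max=2
Drop 2: Z rot1 at col 1 lands with bottom-row=2; cleared 0 line(s) (total 0); column heights now [0 4 5 0 0], max=5
Drop 3: Z rot3 at col 2 lands with bottom-row=5; cleared 0 line(s) (total 0); column heights now [0 4 7 8 0], max=8
Drop 4: L rot0 at col 1 lands with bottom-row=8; cleared 0 line(s) (total 0); column heights now [0 9 9 10 0], max=10

Answer: 0 9 9 10 0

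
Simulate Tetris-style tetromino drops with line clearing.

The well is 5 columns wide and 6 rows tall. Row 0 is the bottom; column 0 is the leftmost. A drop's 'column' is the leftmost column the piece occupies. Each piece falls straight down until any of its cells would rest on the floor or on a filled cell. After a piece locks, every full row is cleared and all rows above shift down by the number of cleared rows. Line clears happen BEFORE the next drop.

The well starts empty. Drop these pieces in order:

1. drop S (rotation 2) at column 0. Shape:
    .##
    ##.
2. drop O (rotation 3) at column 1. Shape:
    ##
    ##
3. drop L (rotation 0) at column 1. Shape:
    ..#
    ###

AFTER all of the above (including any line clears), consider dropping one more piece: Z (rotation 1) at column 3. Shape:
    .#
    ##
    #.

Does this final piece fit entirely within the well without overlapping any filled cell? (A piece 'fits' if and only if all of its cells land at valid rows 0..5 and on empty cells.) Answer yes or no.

Drop 1: S rot2 at col 0 lands with bottom-row=0; cleared 0 line(s) (total 0); column heights now [1 2 2 0 0], max=2
Drop 2: O rot3 at col 1 lands with bottom-row=2; cleared 0 line(s) (total 0); column heights now [1 4 4 0 0], max=4
Drop 3: L rot0 at col 1 lands with bottom-row=4; cleared 0 line(s) (total 0); column heights now [1 5 5 6 0], max=6
Test piece Z rot1 at col 3 (width 2): heights before test = [1 5 5 6 0]; fits = False

Answer: no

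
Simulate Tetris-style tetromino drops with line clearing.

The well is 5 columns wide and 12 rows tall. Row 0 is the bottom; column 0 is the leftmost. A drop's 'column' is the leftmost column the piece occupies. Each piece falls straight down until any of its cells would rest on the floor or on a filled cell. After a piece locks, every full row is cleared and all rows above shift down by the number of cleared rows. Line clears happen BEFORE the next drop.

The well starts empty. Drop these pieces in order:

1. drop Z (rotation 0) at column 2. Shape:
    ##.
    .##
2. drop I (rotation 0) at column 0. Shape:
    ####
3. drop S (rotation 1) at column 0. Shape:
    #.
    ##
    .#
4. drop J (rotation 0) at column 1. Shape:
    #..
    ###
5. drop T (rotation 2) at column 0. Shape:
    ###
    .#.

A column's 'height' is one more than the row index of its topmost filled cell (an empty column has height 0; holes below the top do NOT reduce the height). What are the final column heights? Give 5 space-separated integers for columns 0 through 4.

Answer: 9 9 9 6 1

Derivation:
Drop 1: Z rot0 at col 2 lands with bottom-row=0; cleared 0 line(s) (total 0); column heights now [0 0 2 2 1], max=2
Drop 2: I rot0 at col 0 lands with bottom-row=2; cleared 0 line(s) (total 0); column heights now [3 3 3 3 1], max=3
Drop 3: S rot1 at col 0 lands with bottom-row=3; cleared 0 line(s) (total 0); column heights now [6 5 3 3 1], max=6
Drop 4: J rot0 at col 1 lands with bottom-row=5; cleared 0 line(s) (total 0); column heights now [6 7 6 6 1], max=7
Drop 5: T rot2 at col 0 lands with bottom-row=7; cleared 0 line(s) (total 0); column heights now [9 9 9 6 1], max=9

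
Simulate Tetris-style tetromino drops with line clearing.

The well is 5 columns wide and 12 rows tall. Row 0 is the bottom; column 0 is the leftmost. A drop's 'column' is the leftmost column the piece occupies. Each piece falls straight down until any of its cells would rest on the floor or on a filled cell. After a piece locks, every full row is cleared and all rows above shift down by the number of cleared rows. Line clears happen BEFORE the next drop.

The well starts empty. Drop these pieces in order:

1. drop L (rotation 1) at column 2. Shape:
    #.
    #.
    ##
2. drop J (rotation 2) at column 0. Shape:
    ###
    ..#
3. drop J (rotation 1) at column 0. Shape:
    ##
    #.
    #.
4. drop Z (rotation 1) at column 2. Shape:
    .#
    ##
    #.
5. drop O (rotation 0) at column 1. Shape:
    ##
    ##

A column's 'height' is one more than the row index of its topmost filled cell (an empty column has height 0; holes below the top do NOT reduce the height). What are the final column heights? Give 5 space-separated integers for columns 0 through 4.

Drop 1: L rot1 at col 2 lands with bottom-row=0; cleared 0 line(s) (total 0); column heights now [0 0 3 1 0], max=3
Drop 2: J rot2 at col 0 lands with bottom-row=3; cleared 0 line(s) (total 0); column heights now [5 5 5 1 0], max=5
Drop 3: J rot1 at col 0 lands with bottom-row=5; cleared 0 line(s) (total 0); column heights now [8 8 5 1 0], max=8
Drop 4: Z rot1 at col 2 lands with bottom-row=5; cleared 0 line(s) (total 0); column heights now [8 8 7 8 0], max=8
Drop 5: O rot0 at col 1 lands with bottom-row=8; cleared 0 line(s) (total 0); column heights now [8 10 10 8 0], max=10

Answer: 8 10 10 8 0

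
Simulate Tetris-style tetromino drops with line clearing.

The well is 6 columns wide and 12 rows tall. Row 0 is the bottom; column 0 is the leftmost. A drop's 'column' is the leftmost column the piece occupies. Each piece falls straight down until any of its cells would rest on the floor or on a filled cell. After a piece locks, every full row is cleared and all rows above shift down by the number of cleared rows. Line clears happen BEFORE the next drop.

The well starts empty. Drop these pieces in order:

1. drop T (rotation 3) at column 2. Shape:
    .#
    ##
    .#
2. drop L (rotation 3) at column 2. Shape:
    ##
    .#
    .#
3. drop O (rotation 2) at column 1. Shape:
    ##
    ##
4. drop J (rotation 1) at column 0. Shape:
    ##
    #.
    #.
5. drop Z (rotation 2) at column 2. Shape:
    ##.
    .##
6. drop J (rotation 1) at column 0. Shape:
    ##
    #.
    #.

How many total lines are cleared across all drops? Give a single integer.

Drop 1: T rot3 at col 2 lands with bottom-row=0; cleared 0 line(s) (total 0); column heights now [0 0 2 3 0 0], max=3
Drop 2: L rot3 at col 2 lands with bottom-row=3; cleared 0 line(s) (total 0); column heights now [0 0 6 6 0 0], max=6
Drop 3: O rot2 at col 1 lands with bottom-row=6; cleared 0 line(s) (total 0); column heights now [0 8 8 6 0 0], max=8
Drop 4: J rot1 at col 0 lands with bottom-row=6; cleared 0 line(s) (total 0); column heights now [9 9 8 6 0 0], max=9
Drop 5: Z rot2 at col 2 lands with bottom-row=7; cleared 0 line(s) (total 0); column heights now [9 9 9 9 8 0], max=9
Drop 6: J rot1 at col 0 lands with bottom-row=9; cleared 0 line(s) (total 0); column heights now [12 12 9 9 8 0], max=12

Answer: 0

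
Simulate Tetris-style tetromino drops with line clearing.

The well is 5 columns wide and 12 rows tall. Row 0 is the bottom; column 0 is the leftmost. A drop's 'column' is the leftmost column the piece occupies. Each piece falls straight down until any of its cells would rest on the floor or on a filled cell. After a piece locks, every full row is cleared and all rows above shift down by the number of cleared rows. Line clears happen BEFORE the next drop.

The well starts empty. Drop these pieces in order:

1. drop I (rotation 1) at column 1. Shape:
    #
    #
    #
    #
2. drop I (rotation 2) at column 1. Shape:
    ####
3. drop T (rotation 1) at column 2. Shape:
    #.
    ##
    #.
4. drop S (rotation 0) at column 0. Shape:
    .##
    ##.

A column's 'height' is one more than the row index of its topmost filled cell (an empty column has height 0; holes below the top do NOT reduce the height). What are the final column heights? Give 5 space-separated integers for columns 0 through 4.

Answer: 8 9 9 7 5

Derivation:
Drop 1: I rot1 at col 1 lands with bottom-row=0; cleared 0 line(s) (total 0); column heights now [0 4 0 0 0], max=4
Drop 2: I rot2 at col 1 lands with bottom-row=4; cleared 0 line(s) (total 0); column heights now [0 5 5 5 5], max=5
Drop 3: T rot1 at col 2 lands with bottom-row=5; cleared 0 line(s) (total 0); column heights now [0 5 8 7 5], max=8
Drop 4: S rot0 at col 0 lands with bottom-row=7; cleared 0 line(s) (total 0); column heights now [8 9 9 7 5], max=9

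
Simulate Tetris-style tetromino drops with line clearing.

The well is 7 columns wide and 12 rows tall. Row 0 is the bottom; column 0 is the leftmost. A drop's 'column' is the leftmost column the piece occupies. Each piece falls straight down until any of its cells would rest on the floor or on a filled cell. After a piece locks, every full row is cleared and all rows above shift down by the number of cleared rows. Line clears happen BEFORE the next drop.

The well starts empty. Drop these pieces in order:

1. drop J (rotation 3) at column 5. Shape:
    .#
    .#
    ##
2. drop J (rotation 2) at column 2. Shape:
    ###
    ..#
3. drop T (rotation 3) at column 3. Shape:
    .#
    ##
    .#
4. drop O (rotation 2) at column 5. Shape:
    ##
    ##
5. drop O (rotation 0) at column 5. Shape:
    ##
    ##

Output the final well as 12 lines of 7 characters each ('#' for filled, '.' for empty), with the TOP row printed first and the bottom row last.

Drop 1: J rot3 at col 5 lands with bottom-row=0; cleared 0 line(s) (total 0); column heights now [0 0 0 0 0 1 3], max=3
Drop 2: J rot2 at col 2 lands with bottom-row=0; cleared 0 line(s) (total 0); column heights now [0 0 2 2 2 1 3], max=3
Drop 3: T rot3 at col 3 lands with bottom-row=2; cleared 0 line(s) (total 0); column heights now [0 0 2 4 5 1 3], max=5
Drop 4: O rot2 at col 5 lands with bottom-row=3; cleared 0 line(s) (total 0); column heights now [0 0 2 4 5 5 5], max=5
Drop 5: O rot0 at col 5 lands with bottom-row=5; cleared 0 line(s) (total 0); column heights now [0 0 2 4 5 7 7], max=7

Answer: .......
.......
.......
.......
.......
.....##
.....##
....###
...####
....#.#
..###.#
....###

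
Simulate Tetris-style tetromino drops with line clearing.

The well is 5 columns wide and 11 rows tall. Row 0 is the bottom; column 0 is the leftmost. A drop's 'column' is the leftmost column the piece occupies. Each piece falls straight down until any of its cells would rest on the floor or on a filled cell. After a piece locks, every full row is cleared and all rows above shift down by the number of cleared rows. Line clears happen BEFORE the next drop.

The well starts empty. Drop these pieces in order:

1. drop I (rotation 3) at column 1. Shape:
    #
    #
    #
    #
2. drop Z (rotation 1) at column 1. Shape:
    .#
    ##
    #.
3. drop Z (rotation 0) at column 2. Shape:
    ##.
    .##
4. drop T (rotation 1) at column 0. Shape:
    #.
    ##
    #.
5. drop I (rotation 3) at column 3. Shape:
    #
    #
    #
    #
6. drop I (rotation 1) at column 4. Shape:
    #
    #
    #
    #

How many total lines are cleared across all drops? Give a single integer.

Drop 1: I rot3 at col 1 lands with bottom-row=0; cleared 0 line(s) (total 0); column heights now [0 4 0 0 0], max=4
Drop 2: Z rot1 at col 1 lands with bottom-row=4; cleared 0 line(s) (total 0); column heights now [0 6 7 0 0], max=7
Drop 3: Z rot0 at col 2 lands with bottom-row=6; cleared 0 line(s) (total 0); column heights now [0 6 8 8 7], max=8
Drop 4: T rot1 at col 0 lands with bottom-row=5; cleared 1 line(s) (total 1); column heights now [7 6 7 7 0], max=7
Drop 5: I rot3 at col 3 lands with bottom-row=7; cleared 0 line(s) (total 1); column heights now [7 6 7 11 0], max=11
Drop 6: I rot1 at col 4 lands with bottom-row=0; cleared 0 line(s) (total 1); column heights now [7 6 7 11 4], max=11

Answer: 1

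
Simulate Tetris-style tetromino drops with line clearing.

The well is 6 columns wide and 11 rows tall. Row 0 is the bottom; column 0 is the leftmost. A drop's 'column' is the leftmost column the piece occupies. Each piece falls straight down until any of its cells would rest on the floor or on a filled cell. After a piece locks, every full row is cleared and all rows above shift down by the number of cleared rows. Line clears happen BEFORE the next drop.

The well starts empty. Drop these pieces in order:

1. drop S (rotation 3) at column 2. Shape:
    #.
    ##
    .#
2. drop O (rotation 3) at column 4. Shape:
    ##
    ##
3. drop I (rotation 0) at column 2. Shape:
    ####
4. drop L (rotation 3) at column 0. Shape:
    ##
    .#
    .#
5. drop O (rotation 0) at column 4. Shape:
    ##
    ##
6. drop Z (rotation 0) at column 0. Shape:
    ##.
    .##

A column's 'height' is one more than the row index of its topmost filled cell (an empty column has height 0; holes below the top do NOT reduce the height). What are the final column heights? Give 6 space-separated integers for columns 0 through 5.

Drop 1: S rot3 at col 2 lands with bottom-row=0; cleared 0 line(s) (total 0); column heights now [0 0 3 2 0 0], max=3
Drop 2: O rot3 at col 4 lands with bottom-row=0; cleared 0 line(s) (total 0); column heights now [0 0 3 2 2 2], max=3
Drop 3: I rot0 at col 2 lands with bottom-row=3; cleared 0 line(s) (total 0); column heights now [0 0 4 4 4 4], max=4
Drop 4: L rot3 at col 0 lands with bottom-row=0; cleared 0 line(s) (total 0); column heights now [3 3 4 4 4 4], max=4
Drop 5: O rot0 at col 4 lands with bottom-row=4; cleared 0 line(s) (total 0); column heights now [3 3 4 4 6 6], max=6
Drop 6: Z rot0 at col 0 lands with bottom-row=4; cleared 0 line(s) (total 0); column heights now [6 6 5 4 6 6], max=6

Answer: 6 6 5 4 6 6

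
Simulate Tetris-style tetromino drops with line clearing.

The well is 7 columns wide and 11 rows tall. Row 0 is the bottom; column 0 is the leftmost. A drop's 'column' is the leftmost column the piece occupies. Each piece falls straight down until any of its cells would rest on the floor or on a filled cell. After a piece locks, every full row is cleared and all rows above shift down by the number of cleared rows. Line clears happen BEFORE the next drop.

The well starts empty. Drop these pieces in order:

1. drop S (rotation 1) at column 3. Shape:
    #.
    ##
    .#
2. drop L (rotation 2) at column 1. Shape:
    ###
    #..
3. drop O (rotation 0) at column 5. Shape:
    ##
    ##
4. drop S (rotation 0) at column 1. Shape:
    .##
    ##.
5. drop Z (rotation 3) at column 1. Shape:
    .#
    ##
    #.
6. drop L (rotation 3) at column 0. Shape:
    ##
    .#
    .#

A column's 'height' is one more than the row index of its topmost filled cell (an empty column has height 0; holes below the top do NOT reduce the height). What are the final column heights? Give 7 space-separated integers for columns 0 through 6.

Answer: 10 10 8 6 2 2 2

Derivation:
Drop 1: S rot1 at col 3 lands with bottom-row=0; cleared 0 line(s) (total 0); column heights now [0 0 0 3 2 0 0], max=3
Drop 2: L rot2 at col 1 lands with bottom-row=2; cleared 0 line(s) (total 0); column heights now [0 4 4 4 2 0 0], max=4
Drop 3: O rot0 at col 5 lands with bottom-row=0; cleared 0 line(s) (total 0); column heights now [0 4 4 4 2 2 2], max=4
Drop 4: S rot0 at col 1 lands with bottom-row=4; cleared 0 line(s) (total 0); column heights now [0 5 6 6 2 2 2], max=6
Drop 5: Z rot3 at col 1 lands with bottom-row=5; cleared 0 line(s) (total 0); column heights now [0 7 8 6 2 2 2], max=8
Drop 6: L rot3 at col 0 lands with bottom-row=7; cleared 0 line(s) (total 0); column heights now [10 10 8 6 2 2 2], max=10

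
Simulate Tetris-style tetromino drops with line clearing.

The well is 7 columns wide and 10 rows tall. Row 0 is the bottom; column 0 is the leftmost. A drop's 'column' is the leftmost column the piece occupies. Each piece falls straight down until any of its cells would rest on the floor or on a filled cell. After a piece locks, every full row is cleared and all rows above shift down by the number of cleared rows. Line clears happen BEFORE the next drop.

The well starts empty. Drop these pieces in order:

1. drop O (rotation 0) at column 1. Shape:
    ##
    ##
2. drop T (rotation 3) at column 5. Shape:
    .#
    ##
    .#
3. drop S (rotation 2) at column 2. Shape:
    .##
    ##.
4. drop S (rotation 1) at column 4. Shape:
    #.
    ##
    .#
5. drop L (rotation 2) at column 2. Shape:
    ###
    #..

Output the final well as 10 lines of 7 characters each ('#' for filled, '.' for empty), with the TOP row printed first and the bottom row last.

Drop 1: O rot0 at col 1 lands with bottom-row=0; cleared 0 line(s) (total 0); column heights now [0 2 2 0 0 0 0], max=2
Drop 2: T rot3 at col 5 lands with bottom-row=0; cleared 0 line(s) (total 0); column heights now [0 2 2 0 0 2 3], max=3
Drop 3: S rot2 at col 2 lands with bottom-row=2; cleared 0 line(s) (total 0); column heights now [0 2 3 4 4 2 3], max=4
Drop 4: S rot1 at col 4 lands with bottom-row=3; cleared 0 line(s) (total 0); column heights now [0 2 3 4 6 5 3], max=6
Drop 5: L rot2 at col 2 lands with bottom-row=5; cleared 0 line(s) (total 0); column heights now [0 2 7 7 7 5 3], max=7

Answer: .......
.......
.......
..###..
..#.#..
....##.
...###.
..##..#
.##..##
.##...#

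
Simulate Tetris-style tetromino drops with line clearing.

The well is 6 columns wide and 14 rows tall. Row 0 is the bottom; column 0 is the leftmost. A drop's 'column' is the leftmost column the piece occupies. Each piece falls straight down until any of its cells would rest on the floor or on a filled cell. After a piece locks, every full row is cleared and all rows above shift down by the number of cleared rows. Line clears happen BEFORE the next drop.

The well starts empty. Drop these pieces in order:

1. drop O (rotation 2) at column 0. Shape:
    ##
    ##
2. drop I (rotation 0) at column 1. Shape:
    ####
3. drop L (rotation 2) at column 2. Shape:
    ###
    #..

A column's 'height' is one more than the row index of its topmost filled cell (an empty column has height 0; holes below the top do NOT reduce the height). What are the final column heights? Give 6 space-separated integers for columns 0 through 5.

Drop 1: O rot2 at col 0 lands with bottom-row=0; cleared 0 line(s) (total 0); column heights now [2 2 0 0 0 0], max=2
Drop 2: I rot0 at col 1 lands with bottom-row=2; cleared 0 line(s) (total 0); column heights now [2 3 3 3 3 0], max=3
Drop 3: L rot2 at col 2 lands with bottom-row=3; cleared 0 line(s) (total 0); column heights now [2 3 5 5 5 0], max=5

Answer: 2 3 5 5 5 0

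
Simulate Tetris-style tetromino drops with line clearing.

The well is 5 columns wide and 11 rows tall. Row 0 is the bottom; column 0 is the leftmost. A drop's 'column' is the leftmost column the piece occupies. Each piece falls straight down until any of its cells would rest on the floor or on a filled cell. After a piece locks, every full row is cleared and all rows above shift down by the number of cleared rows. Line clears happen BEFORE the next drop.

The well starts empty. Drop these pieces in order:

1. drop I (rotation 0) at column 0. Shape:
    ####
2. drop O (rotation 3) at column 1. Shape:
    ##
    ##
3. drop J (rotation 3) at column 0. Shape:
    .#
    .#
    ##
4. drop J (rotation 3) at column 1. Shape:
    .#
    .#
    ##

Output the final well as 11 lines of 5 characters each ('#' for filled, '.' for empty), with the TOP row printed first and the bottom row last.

Drop 1: I rot0 at col 0 lands with bottom-row=0; cleared 0 line(s) (total 0); column heights now [1 1 1 1 0], max=1
Drop 2: O rot3 at col 1 lands with bottom-row=1; cleared 0 line(s) (total 0); column heights now [1 3 3 1 0], max=3
Drop 3: J rot3 at col 0 lands with bottom-row=3; cleared 0 line(s) (total 0); column heights now [4 6 3 1 0], max=6
Drop 4: J rot3 at col 1 lands with bottom-row=6; cleared 0 line(s) (total 0); column heights now [4 7 9 1 0], max=9

Answer: .....
.....
..#..
..#..
.##..
.#...
.#...
##...
.##..
.##..
####.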